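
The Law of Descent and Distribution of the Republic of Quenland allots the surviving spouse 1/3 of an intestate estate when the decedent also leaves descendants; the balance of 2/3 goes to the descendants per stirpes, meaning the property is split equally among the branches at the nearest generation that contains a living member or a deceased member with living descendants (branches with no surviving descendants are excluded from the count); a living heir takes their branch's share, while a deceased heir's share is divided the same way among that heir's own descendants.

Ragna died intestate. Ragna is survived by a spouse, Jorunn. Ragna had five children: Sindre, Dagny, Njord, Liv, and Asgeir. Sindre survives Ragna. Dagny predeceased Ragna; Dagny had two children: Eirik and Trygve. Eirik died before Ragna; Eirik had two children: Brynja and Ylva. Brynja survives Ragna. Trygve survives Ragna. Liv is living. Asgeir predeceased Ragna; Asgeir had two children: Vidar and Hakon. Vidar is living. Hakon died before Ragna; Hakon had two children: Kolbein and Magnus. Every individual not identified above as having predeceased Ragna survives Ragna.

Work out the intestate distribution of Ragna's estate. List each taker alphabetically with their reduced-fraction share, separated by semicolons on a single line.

Jorunn, as surviving spouse, takes 1/3.
The remaining 2/3 passes to Ragna's descendants per stirpes.
The 2/3 is divided into 5 equal shares of 2/15 among Sindre, Dagny, Njord, Liv, Asgeir.
Sindre is living and takes 2/15.
Dagny predeceased; the 2/15 allotted to Dagny's branch passes to Dagny's issue by representation.
The 2/15 is divided into 2 equal shares of 1/15 among Eirik, Trygve.
Eirik predeceased; the 1/15 allotted to Eirik's branch passes to Eirik's issue by representation.
The 1/15 is divided into 2 equal shares of 1/30 among Brynja, Ylva.
Brynja is living and takes 1/30.
Ylva is living and takes 1/30.
Trygve is living and takes 1/15.
Njord is living and takes 2/15.
Liv is living and takes 2/15.
Asgeir predeceased; the 2/15 allotted to Asgeir's branch passes to Asgeir's issue by representation.
The 2/15 is divided into 2 equal shares of 1/15 among Vidar, Hakon.
Vidar is living and takes 1/15.
Hakon predeceased; the 1/15 allotted to Hakon's branch passes to Hakon's issue by representation.
The 1/15 is divided into 2 equal shares of 1/30 among Kolbein, Magnus.
Kolbein is living and takes 1/30.
Magnus is living and takes 1/30.

Brynja 1/30; Jorunn 1/3; Kolbein 1/30; Liv 2/15; Magnus 1/30; Njord 2/15; Sindre 2/15; Trygve 1/15; Vidar 1/15; Ylva 1/30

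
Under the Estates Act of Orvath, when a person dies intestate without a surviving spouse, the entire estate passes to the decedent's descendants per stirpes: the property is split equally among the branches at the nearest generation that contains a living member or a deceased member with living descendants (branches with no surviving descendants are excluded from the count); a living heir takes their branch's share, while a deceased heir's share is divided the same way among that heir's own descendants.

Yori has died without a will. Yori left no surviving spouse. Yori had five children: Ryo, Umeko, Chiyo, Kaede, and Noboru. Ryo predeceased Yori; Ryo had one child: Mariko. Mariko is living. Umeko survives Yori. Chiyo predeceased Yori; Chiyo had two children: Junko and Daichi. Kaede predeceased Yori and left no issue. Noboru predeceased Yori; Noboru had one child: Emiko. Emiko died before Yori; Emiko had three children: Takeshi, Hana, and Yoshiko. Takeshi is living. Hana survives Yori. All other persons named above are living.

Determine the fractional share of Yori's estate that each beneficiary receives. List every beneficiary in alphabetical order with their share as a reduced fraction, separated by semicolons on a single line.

There is no surviving spouse, so the entire estate passes to Yori's descendants per stirpes.
Kaede left no surviving issue, so that branch lapses and is disregarded.
The estate is divided into 4 equal shares of 1/4 among Ryo, Umeko, Chiyo, Noboru.
Ryo predeceased; the 1/4 allotted to Ryo's branch passes to Ryo's issue by representation.
Mariko is the sole taker at this level and receives the full 1/4.
Umeko is living and takes 1/4.
Chiyo predeceased; the 1/4 allotted to Chiyo's branch passes to Chiyo's issue by representation.
The 1/4 is divided into 2 equal shares of 1/8 among Junko, Daichi.
Junko is living and takes 1/8.
Daichi is living and takes 1/8.
Noboru predeceased; the 1/4 allotted to Noboru's branch passes to Noboru's issue by representation.
Emiko's line is the sole branch at this level, so the full 1/4 passes to Emiko's issue by representation.
The 1/4 is divided into 3 equal shares of 1/12 among Takeshi, Hana, Yoshiko.
Takeshi is living and takes 1/12.
Hana is living and takes 1/12.
Yoshiko is living and takes 1/12.

Daichi 1/8; Hana 1/12; Junko 1/8; Mariko 1/4; Takeshi 1/12; Umeko 1/4; Yoshiko 1/12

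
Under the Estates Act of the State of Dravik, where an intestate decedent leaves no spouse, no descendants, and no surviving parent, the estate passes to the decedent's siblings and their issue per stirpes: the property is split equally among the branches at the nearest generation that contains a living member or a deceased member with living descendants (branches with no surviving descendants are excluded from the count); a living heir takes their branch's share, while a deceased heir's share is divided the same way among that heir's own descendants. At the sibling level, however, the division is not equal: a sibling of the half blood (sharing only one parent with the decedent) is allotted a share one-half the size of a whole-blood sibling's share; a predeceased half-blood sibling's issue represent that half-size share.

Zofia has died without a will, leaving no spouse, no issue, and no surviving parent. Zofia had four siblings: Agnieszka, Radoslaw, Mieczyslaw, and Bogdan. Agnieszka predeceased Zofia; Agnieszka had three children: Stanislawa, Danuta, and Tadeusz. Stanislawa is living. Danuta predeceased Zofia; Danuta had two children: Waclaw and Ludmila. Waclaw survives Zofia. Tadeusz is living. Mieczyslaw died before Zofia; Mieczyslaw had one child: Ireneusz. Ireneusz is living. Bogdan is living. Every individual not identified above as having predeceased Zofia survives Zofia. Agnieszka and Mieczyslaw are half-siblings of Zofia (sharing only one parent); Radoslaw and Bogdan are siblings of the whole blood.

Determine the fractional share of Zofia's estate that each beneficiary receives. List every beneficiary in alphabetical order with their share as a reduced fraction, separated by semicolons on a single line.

Bogdan 1/3; Ireneusz 1/6; Ludmila 1/36; Radoslaw 1/3; Stanislawa 1/18; Tadeusz 1/18; Waclaw 1/36

No spouse, descendants, or parent survives, so the estate passes to Zofia's siblings per stirpes.
Half-blood siblings count for one-half the weight of whole-blood siblings at the initial division.
Dividing 1 in proportion to weights (total weight 3): Agnieszka (weight 1/2) → 1/6; Radoslaw (weight 1) → 1/3; Mieczyslaw (weight 1/2) → 1/6; Bogdan (weight 1) → 1/3.
Agnieszka predeceased; the 1/6 allotted to Agnieszka's branch passes to Agnieszka's issue by representation.
The 1/6 is divided into 3 equal shares of 1/18 among Stanislawa, Danuta, Tadeusz.
Stanislawa is living and takes 1/18.
Danuta predeceased; the 1/18 allotted to Danuta's branch passes to Danuta's issue by representation.
The 1/18 is divided into 2 equal shares of 1/36 among Waclaw, Ludmila.
Waclaw is living and takes 1/36.
Ludmila is living and takes 1/36.
Tadeusz is living and takes 1/18.
Radoslaw is living and takes 1/3.
Mieczyslaw predeceased; the 1/6 allotted to Mieczyslaw's branch passes to Mieczyslaw's issue by representation.
Ireneusz is the sole taker at this level and receives the full 1/6.
Bogdan is living and takes 1/3.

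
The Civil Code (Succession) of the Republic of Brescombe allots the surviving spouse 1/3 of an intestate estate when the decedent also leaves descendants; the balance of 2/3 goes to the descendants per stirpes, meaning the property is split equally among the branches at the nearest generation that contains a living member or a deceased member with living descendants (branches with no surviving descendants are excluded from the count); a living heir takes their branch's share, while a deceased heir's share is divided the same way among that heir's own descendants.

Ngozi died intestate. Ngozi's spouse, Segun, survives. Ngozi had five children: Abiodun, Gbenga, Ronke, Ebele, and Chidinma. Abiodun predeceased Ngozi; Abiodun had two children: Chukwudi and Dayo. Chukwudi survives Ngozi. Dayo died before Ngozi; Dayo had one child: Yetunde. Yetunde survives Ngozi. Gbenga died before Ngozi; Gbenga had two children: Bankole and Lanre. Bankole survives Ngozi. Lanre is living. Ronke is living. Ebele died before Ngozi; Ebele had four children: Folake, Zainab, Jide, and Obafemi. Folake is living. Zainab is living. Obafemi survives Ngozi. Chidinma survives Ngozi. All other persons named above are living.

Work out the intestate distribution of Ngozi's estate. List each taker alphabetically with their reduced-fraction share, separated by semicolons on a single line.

Bankole 1/15; Chidinma 2/15; Chukwudi 1/15; Folake 1/30; Jide 1/30; Lanre 1/15; Obafemi 1/30; Ronke 2/15; Segun 1/3; Yetunde 1/15; Zainab 1/30

Segun, as surviving spouse, takes 1/3.
The remaining 2/3 passes to Ngozi's descendants per stirpes.
The 2/3 is divided into 5 equal shares of 2/15 among Abiodun, Gbenga, Ronke, Ebele, Chidinma.
Abiodun predeceased; the 2/15 allotted to Abiodun's branch passes to Abiodun's issue by representation.
The 2/15 is divided into 2 equal shares of 1/15 among Chukwudi, Dayo.
Chukwudi is living and takes 1/15.
Dayo predeceased; the 1/15 allotted to Dayo's branch passes to Dayo's issue by representation.
Yetunde is the sole taker at this level and receives the full 1/15.
Gbenga predeceased; the 2/15 allotted to Gbenga's branch passes to Gbenga's issue by representation.
The 2/15 is divided into 2 equal shares of 1/15 among Bankole, Lanre.
Bankole is living and takes 1/15.
Lanre is living and takes 1/15.
Ronke is living and takes 2/15.
Ebele predeceased; the 2/15 allotted to Ebele's branch passes to Ebele's issue by representation.
The 2/15 is divided into 4 equal shares of 1/30 among Folake, Zainab, Jide, Obafemi.
Folake is living and takes 1/30.
Zainab is living and takes 1/30.
Jide is living and takes 1/30.
Obafemi is living and takes 1/30.
Chidinma is living and takes 2/15.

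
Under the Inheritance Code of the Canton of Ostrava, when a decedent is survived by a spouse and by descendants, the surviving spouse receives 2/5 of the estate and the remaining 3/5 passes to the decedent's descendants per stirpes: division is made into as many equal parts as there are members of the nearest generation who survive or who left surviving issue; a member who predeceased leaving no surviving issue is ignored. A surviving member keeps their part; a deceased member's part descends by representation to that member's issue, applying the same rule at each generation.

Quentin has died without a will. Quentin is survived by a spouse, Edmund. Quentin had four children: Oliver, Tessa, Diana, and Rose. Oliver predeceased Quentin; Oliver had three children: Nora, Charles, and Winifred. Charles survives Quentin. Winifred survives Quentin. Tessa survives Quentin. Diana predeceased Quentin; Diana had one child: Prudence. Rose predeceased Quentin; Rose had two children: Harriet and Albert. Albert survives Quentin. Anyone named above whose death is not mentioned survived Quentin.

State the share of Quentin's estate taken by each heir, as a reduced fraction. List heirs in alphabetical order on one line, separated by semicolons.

Albert 3/40; Charles 1/20; Edmund 2/5; Harriet 3/40; Nora 1/20; Prudence 3/20; Tessa 3/20; Winifred 1/20

Edmund, as surviving spouse, takes 2/5.
The remaining 3/5 passes to Quentin's descendants per stirpes.
The 3/5 is divided into 4 equal shares of 3/20 among Oliver, Tessa, Diana, Rose.
Oliver predeceased; the 3/20 allotted to Oliver's branch passes to Oliver's issue by representation.
The 3/20 is divided into 3 equal shares of 1/20 among Nora, Charles, Winifred.
Nora is living and takes 1/20.
Charles is living and takes 1/20.
Winifred is living and takes 1/20.
Tessa is living and takes 3/20.
Diana predeceased; the 3/20 allotted to Diana's branch passes to Diana's issue by representation.
Prudence is the sole taker at this level and receives the full 3/20.
Rose predeceased; the 3/20 allotted to Rose's branch passes to Rose's issue by representation.
The 3/20 is divided into 2 equal shares of 3/40 among Harriet, Albert.
Harriet is living and takes 3/40.
Albert is living and takes 3/40.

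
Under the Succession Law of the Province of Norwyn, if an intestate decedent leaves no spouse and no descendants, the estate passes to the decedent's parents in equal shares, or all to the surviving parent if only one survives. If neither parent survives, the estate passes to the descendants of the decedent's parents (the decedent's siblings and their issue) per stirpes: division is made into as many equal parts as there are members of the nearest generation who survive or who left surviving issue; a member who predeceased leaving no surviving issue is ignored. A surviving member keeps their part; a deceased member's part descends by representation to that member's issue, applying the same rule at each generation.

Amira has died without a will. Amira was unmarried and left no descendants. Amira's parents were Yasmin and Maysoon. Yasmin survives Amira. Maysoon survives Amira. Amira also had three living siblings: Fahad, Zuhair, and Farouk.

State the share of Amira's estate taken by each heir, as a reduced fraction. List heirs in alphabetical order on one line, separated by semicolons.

Maysoon 1/2; Yasmin 1/2

Both parents survive, so Yasmin and Maysoon each take 1/2. The siblings take nothing because a surviving parent has priority.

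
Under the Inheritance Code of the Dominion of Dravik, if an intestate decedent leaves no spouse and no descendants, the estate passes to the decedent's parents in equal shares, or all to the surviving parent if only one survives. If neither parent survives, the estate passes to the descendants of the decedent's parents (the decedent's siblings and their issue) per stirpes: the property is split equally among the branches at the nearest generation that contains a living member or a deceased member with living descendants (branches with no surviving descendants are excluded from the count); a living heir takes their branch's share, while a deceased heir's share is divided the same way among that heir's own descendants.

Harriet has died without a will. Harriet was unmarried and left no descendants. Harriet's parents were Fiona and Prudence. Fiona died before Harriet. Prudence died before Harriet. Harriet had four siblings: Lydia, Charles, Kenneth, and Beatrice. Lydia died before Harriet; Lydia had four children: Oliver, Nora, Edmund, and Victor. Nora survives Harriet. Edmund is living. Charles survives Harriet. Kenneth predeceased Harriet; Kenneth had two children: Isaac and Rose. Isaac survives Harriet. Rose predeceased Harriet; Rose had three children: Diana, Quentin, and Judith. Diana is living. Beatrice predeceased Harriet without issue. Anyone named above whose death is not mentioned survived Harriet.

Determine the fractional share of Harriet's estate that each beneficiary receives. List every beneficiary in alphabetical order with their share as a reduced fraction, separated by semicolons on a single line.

Neither parent survives and there are no descendants, so the estate passes to Harriet's siblings and their issue per stirpes.
Beatrice left no surviving issue, so that branch lapses and is disregarded.
The estate is divided into 3 equal shares of 1/3 among Lydia, Charles, Kenneth.
Lydia predeceased; the 1/3 allotted to Lydia's branch passes to Lydia's issue by representation.
The 1/3 is divided into 4 equal shares of 1/12 among Oliver, Nora, Edmund, Victor.
Oliver is living and takes 1/12.
Nora is living and takes 1/12.
Edmund is living and takes 1/12.
Victor is living and takes 1/12.
Charles is living and takes 1/3.
Kenneth predeceased; the 1/3 allotted to Kenneth's branch passes to Kenneth's issue by representation.
The 1/3 is divided into 2 equal shares of 1/6 among Isaac, Rose.
Isaac is living and takes 1/6.
Rose predeceased; the 1/6 allotted to Rose's branch passes to Rose's issue by representation.
The 1/6 is divided into 3 equal shares of 1/18 among Diana, Quentin, Judith.
Diana is living and takes 1/18.
Quentin is living and takes 1/18.
Judith is living and takes 1/18.

Charles 1/3; Diana 1/18; Edmund 1/12; Isaac 1/6; Judith 1/18; Nora 1/12; Oliver 1/12; Quentin 1/18; Victor 1/12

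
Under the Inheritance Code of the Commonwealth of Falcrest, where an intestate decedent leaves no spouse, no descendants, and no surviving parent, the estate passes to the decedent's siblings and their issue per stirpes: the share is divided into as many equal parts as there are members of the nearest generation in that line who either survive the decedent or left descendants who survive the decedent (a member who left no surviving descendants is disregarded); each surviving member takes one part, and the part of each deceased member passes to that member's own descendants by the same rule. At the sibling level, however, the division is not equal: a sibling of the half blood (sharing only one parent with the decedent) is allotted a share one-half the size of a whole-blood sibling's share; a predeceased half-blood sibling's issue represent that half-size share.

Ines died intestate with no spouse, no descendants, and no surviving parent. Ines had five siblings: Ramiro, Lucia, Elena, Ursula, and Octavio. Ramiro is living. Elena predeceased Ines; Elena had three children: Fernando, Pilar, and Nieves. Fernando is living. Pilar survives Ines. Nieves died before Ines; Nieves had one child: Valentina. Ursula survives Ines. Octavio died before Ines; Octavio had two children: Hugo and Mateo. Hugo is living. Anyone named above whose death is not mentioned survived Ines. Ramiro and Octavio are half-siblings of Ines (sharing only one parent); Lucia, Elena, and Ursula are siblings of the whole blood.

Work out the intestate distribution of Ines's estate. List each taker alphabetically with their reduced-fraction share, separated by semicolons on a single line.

No spouse, descendants, or parent survives, so the estate passes to Ines's siblings per stirpes.
Half-blood siblings count for one-half the weight of whole-blood siblings at the initial division.
Dividing 1 in proportion to weights (total weight 4): Ramiro (weight 1/2) → 1/8; Lucia (weight 1) → 1/4; Elena (weight 1) → 1/4; Ursula (weight 1) → 1/4; Octavio (weight 1/2) → 1/8.
Ramiro is living and takes 1/8.
Lucia is living and takes 1/4.
Elena predeceased; the 1/4 allotted to Elena's branch passes to Elena's issue by representation.
The 1/4 is divided into 3 equal shares of 1/12 among Fernando, Pilar, Nieves.
Fernando is living and takes 1/12.
Pilar is living and takes 1/12.
Nieves predeceased; the 1/12 allotted to Nieves's branch passes to Nieves's issue by representation.
Valentina is the sole taker at this level and receives the full 1/12.
Ursula is living and takes 1/4.
Octavio predeceased; the 1/8 allotted to Octavio's branch passes to Octavio's issue by representation.
The 1/8 is divided into 2 equal shares of 1/16 among Hugo, Mateo.
Hugo is living and takes 1/16.
Mateo is living and takes 1/16.

Fernando 1/12; Hugo 1/16; Lucia 1/4; Mateo 1/16; Pilar 1/12; Ramiro 1/8; Ursula 1/4; Valentina 1/12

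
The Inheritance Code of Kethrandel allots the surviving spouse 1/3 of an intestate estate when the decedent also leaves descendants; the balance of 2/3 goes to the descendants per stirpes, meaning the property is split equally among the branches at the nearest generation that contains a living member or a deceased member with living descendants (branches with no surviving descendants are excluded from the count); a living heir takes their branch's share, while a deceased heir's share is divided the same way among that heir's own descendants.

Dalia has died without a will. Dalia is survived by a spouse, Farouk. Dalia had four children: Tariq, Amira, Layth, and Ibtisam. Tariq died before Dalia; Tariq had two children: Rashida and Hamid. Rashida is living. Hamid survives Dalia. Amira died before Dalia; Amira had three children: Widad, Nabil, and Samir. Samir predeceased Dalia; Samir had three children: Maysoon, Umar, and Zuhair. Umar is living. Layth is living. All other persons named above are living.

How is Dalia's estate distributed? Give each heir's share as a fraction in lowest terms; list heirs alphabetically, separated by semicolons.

Farouk, as surviving spouse, takes 1/3.
The remaining 2/3 passes to Dalia's descendants per stirpes.
The 2/3 is divided into 4 equal shares of 1/6 among Tariq, Amira, Layth, Ibtisam.
Tariq predeceased; the 1/6 allotted to Tariq's branch passes to Tariq's issue by representation.
The 1/6 is divided into 2 equal shares of 1/12 among Rashida, Hamid.
Rashida is living and takes 1/12.
Hamid is living and takes 1/12.
Amira predeceased; the 1/6 allotted to Amira's branch passes to Amira's issue by representation.
The 1/6 is divided into 3 equal shares of 1/18 among Widad, Nabil, Samir.
Widad is living and takes 1/18.
Nabil is living and takes 1/18.
Samir predeceased; the 1/18 allotted to Samir's branch passes to Samir's issue by representation.
The 1/18 is divided into 3 equal shares of 1/54 among Maysoon, Umar, Zuhair.
Maysoon is living and takes 1/54.
Umar is living and takes 1/54.
Zuhair is living and takes 1/54.
Layth is living and takes 1/6.
Ibtisam is living and takes 1/6.

Farouk 1/3; Hamid 1/12; Ibtisam 1/6; Layth 1/6; Maysoon 1/54; Nabil 1/18; Rashida 1/12; Umar 1/54; Widad 1/18; Zuhair 1/54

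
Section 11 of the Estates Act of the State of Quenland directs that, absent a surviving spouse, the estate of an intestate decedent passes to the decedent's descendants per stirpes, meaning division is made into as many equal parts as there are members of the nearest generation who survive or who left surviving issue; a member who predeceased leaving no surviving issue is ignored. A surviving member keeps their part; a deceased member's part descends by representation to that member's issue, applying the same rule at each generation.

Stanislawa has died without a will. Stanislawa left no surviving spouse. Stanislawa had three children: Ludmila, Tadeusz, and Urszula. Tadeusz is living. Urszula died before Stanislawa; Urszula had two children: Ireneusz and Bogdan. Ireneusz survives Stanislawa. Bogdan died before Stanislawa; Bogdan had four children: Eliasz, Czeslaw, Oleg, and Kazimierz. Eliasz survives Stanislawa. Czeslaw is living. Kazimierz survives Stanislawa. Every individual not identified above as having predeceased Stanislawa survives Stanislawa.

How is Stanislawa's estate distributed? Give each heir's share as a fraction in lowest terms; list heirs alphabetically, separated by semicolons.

Czeslaw 1/24; Eliasz 1/24; Ireneusz 1/6; Kazimierz 1/24; Ludmila 1/3; Oleg 1/24; Tadeusz 1/3

There is no surviving spouse, so the entire estate passes to Stanislawa's descendants per stirpes.
The estate is divided into 3 equal shares of 1/3 among Ludmila, Tadeusz, Urszula.
Ludmila is living and takes 1/3.
Tadeusz is living and takes 1/3.
Urszula predeceased; the 1/3 allotted to Urszula's branch passes to Urszula's issue by representation.
The 1/3 is divided into 2 equal shares of 1/6 among Ireneusz, Bogdan.
Ireneusz is living and takes 1/6.
Bogdan predeceased; the 1/6 allotted to Bogdan's branch passes to Bogdan's issue by representation.
The 1/6 is divided into 4 equal shares of 1/24 among Eliasz, Czeslaw, Oleg, Kazimierz.
Eliasz is living and takes 1/24.
Czeslaw is living and takes 1/24.
Oleg is living and takes 1/24.
Kazimierz is living and takes 1/24.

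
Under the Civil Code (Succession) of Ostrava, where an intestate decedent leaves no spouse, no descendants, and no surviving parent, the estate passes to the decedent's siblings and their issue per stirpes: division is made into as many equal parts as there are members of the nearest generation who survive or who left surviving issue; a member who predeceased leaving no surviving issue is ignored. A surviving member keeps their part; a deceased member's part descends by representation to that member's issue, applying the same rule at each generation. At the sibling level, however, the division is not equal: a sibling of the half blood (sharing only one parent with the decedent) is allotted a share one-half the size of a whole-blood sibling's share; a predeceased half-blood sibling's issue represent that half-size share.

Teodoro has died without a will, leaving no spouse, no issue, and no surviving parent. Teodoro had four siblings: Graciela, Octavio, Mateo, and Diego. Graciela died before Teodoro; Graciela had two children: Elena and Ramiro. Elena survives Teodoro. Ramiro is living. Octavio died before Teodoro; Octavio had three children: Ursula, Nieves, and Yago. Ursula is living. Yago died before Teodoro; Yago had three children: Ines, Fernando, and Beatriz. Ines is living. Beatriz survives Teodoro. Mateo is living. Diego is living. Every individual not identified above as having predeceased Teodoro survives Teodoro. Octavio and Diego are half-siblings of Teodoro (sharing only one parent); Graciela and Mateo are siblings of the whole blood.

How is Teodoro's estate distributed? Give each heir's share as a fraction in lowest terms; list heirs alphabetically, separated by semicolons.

Beatriz 1/54; Diego 1/6; Elena 1/6; Fernando 1/54; Ines 1/54; Mateo 1/3; Nieves 1/18; Ramiro 1/6; Ursula 1/18

No spouse, descendants, or parent survives, so the estate passes to Teodoro's siblings per stirpes.
Half-blood siblings count for one-half the weight of whole-blood siblings at the initial division.
Dividing 1 in proportion to weights (total weight 3): Graciela (weight 1) → 1/3; Octavio (weight 1/2) → 1/6; Mateo (weight 1) → 1/3; Diego (weight 1/2) → 1/6.
Graciela predeceased; the 1/3 allotted to Graciela's branch passes to Graciela's issue by representation.
The 1/3 is divided into 2 equal shares of 1/6 among Elena, Ramiro.
Elena is living and takes 1/6.
Ramiro is living and takes 1/6.
Octavio predeceased; the 1/6 allotted to Octavio's branch passes to Octavio's issue by representation.
The 1/6 is divided into 3 equal shares of 1/18 among Ursula, Nieves, Yago.
Ursula is living and takes 1/18.
Nieves is living and takes 1/18.
Yago predeceased; the 1/18 allotted to Yago's branch passes to Yago's issue by representation.
The 1/18 is divided into 3 equal shares of 1/54 among Ines, Fernando, Beatriz.
Ines is living and takes 1/54.
Fernando is living and takes 1/54.
Beatriz is living and takes 1/54.
Mateo is living and takes 1/3.
Diego is living and takes 1/6.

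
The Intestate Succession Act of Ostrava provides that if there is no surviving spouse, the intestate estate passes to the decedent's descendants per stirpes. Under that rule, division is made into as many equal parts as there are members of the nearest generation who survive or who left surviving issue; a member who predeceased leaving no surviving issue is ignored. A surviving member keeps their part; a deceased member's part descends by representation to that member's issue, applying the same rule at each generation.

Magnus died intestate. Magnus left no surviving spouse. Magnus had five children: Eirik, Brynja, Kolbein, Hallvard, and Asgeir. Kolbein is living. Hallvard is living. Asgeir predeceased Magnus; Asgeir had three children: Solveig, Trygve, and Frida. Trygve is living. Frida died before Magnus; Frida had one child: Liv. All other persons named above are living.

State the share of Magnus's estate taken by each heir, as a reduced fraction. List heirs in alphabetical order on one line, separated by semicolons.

Brynja 1/5; Eirik 1/5; Hallvard 1/5; Kolbein 1/5; Liv 1/15; Solveig 1/15; Trygve 1/15

There is no surviving spouse, so the entire estate passes to Magnus's descendants per stirpes.
The estate is divided into 5 equal shares of 1/5 among Eirik, Brynja, Kolbein, Hallvard, Asgeir.
Eirik is living and takes 1/5.
Brynja is living and takes 1/5.
Kolbein is living and takes 1/5.
Hallvard is living and takes 1/5.
Asgeir predeceased; the 1/5 allotted to Asgeir's branch passes to Asgeir's issue by representation.
The 1/5 is divided into 3 equal shares of 1/15 among Solveig, Trygve, Frida.
Solveig is living and takes 1/15.
Trygve is living and takes 1/15.
Frida predeceased; the 1/15 allotted to Frida's branch passes to Frida's issue by representation.
Liv is the sole taker at this level and receives the full 1/15.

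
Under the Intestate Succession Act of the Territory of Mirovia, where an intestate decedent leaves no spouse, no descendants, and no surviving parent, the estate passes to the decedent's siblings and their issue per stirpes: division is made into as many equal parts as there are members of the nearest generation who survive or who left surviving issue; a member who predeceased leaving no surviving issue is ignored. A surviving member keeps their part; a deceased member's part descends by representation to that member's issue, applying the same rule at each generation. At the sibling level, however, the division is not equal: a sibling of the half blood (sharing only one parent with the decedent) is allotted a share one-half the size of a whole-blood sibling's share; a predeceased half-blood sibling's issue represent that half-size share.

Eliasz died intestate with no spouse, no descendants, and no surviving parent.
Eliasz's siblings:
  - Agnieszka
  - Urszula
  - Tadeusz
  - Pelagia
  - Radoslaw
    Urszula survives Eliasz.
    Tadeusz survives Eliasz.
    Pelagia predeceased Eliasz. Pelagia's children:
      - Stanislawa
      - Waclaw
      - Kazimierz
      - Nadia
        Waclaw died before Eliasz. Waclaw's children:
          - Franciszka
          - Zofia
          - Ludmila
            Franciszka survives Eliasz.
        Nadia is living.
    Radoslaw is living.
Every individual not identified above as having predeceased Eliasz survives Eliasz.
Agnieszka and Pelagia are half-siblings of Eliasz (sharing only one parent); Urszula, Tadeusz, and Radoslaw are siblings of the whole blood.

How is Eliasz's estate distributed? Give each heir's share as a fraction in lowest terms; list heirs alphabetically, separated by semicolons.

No spouse, descendants, or parent survives, so the estate passes to Eliasz's siblings per stirpes.
Half-blood siblings count for one-half the weight of whole-blood siblings at the initial division.
Dividing 1 in proportion to weights (total weight 4): Agnieszka (weight 1/2) → 1/8; Urszula (weight 1) → 1/4; Tadeusz (weight 1) → 1/4; Pelagia (weight 1/2) → 1/8; Radoslaw (weight 1) → 1/4.
Agnieszka is living and takes 1/8.
Urszula is living and takes 1/4.
Tadeusz is living and takes 1/4.
Pelagia predeceased; the 1/8 allotted to Pelagia's branch passes to Pelagia's issue by representation.
The 1/8 is divided into 4 equal shares of 1/32 among Stanislawa, Waclaw, Kazimierz, Nadia.
Stanislawa is living and takes 1/32.
Waclaw predeceased; the 1/32 allotted to Waclaw's branch passes to Waclaw's issue by representation.
The 1/32 is divided into 3 equal shares of 1/96 among Franciszka, Zofia, Ludmila.
Franciszka is living and takes 1/96.
Zofia is living and takes 1/96.
Ludmila is living and takes 1/96.
Kazimierz is living and takes 1/32.
Nadia is living and takes 1/32.
Radoslaw is living and takes 1/4.

Agnieszka 1/8; Franciszka 1/96; Kazimierz 1/32; Ludmila 1/96; Nadia 1/32; Radoslaw 1/4; Stanislawa 1/32; Tadeusz 1/4; Urszula 1/4; Zofia 1/96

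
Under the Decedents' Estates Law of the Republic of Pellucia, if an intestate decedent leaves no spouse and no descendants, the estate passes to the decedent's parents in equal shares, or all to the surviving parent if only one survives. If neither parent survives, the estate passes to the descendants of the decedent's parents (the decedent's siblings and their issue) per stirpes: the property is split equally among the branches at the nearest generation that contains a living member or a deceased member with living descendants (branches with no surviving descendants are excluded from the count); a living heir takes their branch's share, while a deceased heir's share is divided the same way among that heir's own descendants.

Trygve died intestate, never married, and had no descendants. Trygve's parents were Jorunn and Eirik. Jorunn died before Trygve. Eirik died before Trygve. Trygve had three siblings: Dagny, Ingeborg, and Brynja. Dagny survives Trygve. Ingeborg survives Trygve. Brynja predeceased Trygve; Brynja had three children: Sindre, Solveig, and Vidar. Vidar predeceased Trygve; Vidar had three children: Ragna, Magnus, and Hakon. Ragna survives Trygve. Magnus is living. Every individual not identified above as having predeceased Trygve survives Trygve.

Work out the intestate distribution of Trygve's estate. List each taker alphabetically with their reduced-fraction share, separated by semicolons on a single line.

Neither parent survives and there are no descendants, so the estate passes to Trygve's siblings and their issue per stirpes.
The estate is divided into 3 equal shares of 1/3 among Dagny, Ingeborg, Brynja.
Dagny is living and takes 1/3.
Ingeborg is living and takes 1/3.
Brynja predeceased; the 1/3 allotted to Brynja's branch passes to Brynja's issue by representation.
The 1/3 is divided into 3 equal shares of 1/9 among Sindre, Solveig, Vidar.
Sindre is living and takes 1/9.
Solveig is living and takes 1/9.
Vidar predeceased; the 1/9 allotted to Vidar's branch passes to Vidar's issue by representation.
The 1/9 is divided into 3 equal shares of 1/27 among Ragna, Magnus, Hakon.
Ragna is living and takes 1/27.
Magnus is living and takes 1/27.
Hakon is living and takes 1/27.

Dagny 1/3; Hakon 1/27; Ingeborg 1/3; Magnus 1/27; Ragna 1/27; Sindre 1/9; Solveig 1/9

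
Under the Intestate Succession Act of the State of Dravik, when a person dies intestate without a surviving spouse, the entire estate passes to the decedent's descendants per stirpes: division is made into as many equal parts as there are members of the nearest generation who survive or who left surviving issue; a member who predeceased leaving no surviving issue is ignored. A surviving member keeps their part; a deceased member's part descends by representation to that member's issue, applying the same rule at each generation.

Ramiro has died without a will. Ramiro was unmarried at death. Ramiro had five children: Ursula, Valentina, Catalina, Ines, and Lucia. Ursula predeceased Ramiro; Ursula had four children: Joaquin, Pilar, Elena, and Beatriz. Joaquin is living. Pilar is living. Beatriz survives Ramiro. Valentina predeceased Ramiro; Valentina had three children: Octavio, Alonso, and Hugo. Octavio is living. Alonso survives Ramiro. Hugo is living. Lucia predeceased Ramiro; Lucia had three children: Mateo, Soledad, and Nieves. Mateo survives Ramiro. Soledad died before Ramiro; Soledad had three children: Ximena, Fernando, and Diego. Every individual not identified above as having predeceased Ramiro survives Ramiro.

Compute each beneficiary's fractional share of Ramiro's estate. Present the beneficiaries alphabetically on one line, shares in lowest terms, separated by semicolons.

There is no surviving spouse, so the entire estate passes to Ramiro's descendants per stirpes.
The estate is divided into 5 equal shares of 1/5 among Ursula, Valentina, Catalina, Ines, Lucia.
Ursula predeceased; the 1/5 allotted to Ursula's branch passes to Ursula's issue by representation.
The 1/5 is divided into 4 equal shares of 1/20 among Joaquin, Pilar, Elena, Beatriz.
Joaquin is living and takes 1/20.
Pilar is living and takes 1/20.
Elena is living and takes 1/20.
Beatriz is living and takes 1/20.
Valentina predeceased; the 1/5 allotted to Valentina's branch passes to Valentina's issue by representation.
The 1/5 is divided into 3 equal shares of 1/15 among Octavio, Alonso, Hugo.
Octavio is living and takes 1/15.
Alonso is living and takes 1/15.
Hugo is living and takes 1/15.
Catalina is living and takes 1/5.
Ines is living and takes 1/5.
Lucia predeceased; the 1/5 allotted to Lucia's branch passes to Lucia's issue by representation.
The 1/5 is divided into 3 equal shares of 1/15 among Mateo, Soledad, Nieves.
Mateo is living and takes 1/15.
Soledad predeceased; the 1/15 allotted to Soledad's branch passes to Soledad's issue by representation.
The 1/15 is divided into 3 equal shares of 1/45 among Ximena, Fernando, Diego.
Ximena is living and takes 1/45.
Fernando is living and takes 1/45.
Diego is living and takes 1/45.
Nieves is living and takes 1/15.

Alonso 1/15; Beatriz 1/20; Catalina 1/5; Diego 1/45; Elena 1/20; Fernando 1/45; Hugo 1/15; Ines 1/5; Joaquin 1/20; Mateo 1/15; Nieves 1/15; Octavio 1/15; Pilar 1/20; Ximena 1/45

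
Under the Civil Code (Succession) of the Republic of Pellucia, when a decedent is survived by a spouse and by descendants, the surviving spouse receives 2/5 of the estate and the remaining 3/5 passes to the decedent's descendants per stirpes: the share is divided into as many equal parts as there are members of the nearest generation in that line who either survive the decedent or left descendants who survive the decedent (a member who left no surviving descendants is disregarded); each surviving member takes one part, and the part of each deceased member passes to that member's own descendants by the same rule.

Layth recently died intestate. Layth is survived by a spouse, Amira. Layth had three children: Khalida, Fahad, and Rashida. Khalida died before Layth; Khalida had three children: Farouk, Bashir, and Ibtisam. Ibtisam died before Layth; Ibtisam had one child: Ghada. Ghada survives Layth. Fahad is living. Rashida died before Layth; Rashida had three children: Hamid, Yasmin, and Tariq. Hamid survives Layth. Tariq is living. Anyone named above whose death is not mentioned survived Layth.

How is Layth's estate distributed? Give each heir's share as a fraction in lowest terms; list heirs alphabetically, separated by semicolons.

Amira, as surviving spouse, takes 2/5.
The remaining 3/5 passes to Layth's descendants per stirpes.
The 3/5 is divided into 3 equal shares of 1/5 among Khalida, Fahad, Rashida.
Khalida predeceased; the 1/5 allotted to Khalida's branch passes to Khalida's issue by representation.
The 1/5 is divided into 3 equal shares of 1/15 among Farouk, Bashir, Ibtisam.
Farouk is living and takes 1/15.
Bashir is living and takes 1/15.
Ibtisam predeceased; the 1/15 allotted to Ibtisam's branch passes to Ibtisam's issue by representation.
Ghada is the sole taker at this level and receives the full 1/15.
Fahad is living and takes 1/5.
Rashida predeceased; the 1/5 allotted to Rashida's branch passes to Rashida's issue by representation.
The 1/5 is divided into 3 equal shares of 1/15 among Hamid, Yasmin, Tariq.
Hamid is living and takes 1/15.
Yasmin is living and takes 1/15.
Tariq is living and takes 1/15.

Amira 2/5; Bashir 1/15; Fahad 1/5; Farouk 1/15; Ghada 1/15; Hamid 1/15; Tariq 1/15; Yasmin 1/15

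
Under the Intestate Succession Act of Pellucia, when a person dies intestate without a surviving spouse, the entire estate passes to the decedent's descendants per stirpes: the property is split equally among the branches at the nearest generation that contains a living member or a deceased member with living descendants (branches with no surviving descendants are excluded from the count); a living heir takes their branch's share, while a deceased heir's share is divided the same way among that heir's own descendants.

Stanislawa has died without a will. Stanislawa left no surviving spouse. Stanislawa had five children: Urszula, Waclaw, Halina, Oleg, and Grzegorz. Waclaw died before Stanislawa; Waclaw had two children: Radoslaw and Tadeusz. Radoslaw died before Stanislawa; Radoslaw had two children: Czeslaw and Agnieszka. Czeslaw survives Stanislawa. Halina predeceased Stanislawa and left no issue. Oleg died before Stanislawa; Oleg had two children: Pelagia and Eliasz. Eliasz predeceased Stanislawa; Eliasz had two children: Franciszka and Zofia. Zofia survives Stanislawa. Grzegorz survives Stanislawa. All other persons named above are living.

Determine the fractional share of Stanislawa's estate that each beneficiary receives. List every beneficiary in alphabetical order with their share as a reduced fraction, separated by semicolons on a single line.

Agnieszka 1/16; Czeslaw 1/16; Franciszka 1/16; Grzegorz 1/4; Pelagia 1/8; Tadeusz 1/8; Urszula 1/4; Zofia 1/16

There is no surviving spouse, so the entire estate passes to Stanislawa's descendants per stirpes.
Halina left no surviving issue, so that branch lapses and is disregarded.
The estate is divided into 4 equal shares of 1/4 among Urszula, Waclaw, Oleg, Grzegorz.
Urszula is living and takes 1/4.
Waclaw predeceased; the 1/4 allotted to Waclaw's branch passes to Waclaw's issue by representation.
The 1/4 is divided into 2 equal shares of 1/8 among Radoslaw, Tadeusz.
Radoslaw predeceased; the 1/8 allotted to Radoslaw's branch passes to Radoslaw's issue by representation.
The 1/8 is divided into 2 equal shares of 1/16 among Czeslaw, Agnieszka.
Czeslaw is living and takes 1/16.
Agnieszka is living and takes 1/16.
Tadeusz is living and takes 1/8.
Oleg predeceased; the 1/4 allotted to Oleg's branch passes to Oleg's issue by representation.
The 1/4 is divided into 2 equal shares of 1/8 among Pelagia, Eliasz.
Pelagia is living and takes 1/8.
Eliasz predeceased; the 1/8 allotted to Eliasz's branch passes to Eliasz's issue by representation.
The 1/8 is divided into 2 equal shares of 1/16 among Franciszka, Zofia.
Franciszka is living and takes 1/16.
Zofia is living and takes 1/16.
Grzegorz is living and takes 1/4.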